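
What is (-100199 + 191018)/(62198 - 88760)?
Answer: -30273/8854 ≈ -3.4191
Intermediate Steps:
(-100199 + 191018)/(62198 - 88760) = 90819/(-26562) = 90819*(-1/26562) = -30273/8854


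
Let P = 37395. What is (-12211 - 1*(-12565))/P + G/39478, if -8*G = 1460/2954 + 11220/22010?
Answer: 30277625637451/3199469386595580 ≈ 0.0094633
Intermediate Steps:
G = -815981/6501754 (G = -(1460/2954 + 11220/22010)/8 = -(1460*(1/2954) + 11220*(1/22010))/8 = -(730/1477 + 1122/2201)/8 = -⅛*3263924/3250877 = -815981/6501754 ≈ -0.12550)
(-12211 - 1*(-12565))/P + G/39478 = (-12211 - 1*(-12565))/37395 - 815981/6501754/39478 = (-12211 + 12565)*(1/37395) - 815981/6501754*1/39478 = 354*(1/37395) - 815981/256676244412 = 118/12465 - 815981/256676244412 = 30277625637451/3199469386595580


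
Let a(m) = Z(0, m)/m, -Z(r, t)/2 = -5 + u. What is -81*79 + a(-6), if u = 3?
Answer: -19199/3 ≈ -6399.7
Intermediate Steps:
Z(r, t) = 4 (Z(r, t) = -2*(-5 + 3) = -2*(-2) = 4)
a(m) = 4/m
-81*79 + a(-6) = -81*79 + 4/(-6) = -6399 + 4*(-⅙) = -6399 - ⅔ = -19199/3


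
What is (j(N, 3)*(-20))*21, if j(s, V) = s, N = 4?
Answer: -1680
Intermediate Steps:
(j(N, 3)*(-20))*21 = (4*(-20))*21 = -80*21 = -1680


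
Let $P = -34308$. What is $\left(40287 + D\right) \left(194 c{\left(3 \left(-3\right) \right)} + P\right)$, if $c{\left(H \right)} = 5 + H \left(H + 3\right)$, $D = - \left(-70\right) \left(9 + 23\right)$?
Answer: $-972252274$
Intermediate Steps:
$D = 2240$ ($D = - \left(-70\right) 32 = \left(-1\right) \left(-2240\right) = 2240$)
$c{\left(H \right)} = 5 + H \left(3 + H\right)$
$\left(40287 + D\right) \left(194 c{\left(3 \left(-3\right) \right)} + P\right) = \left(40287 + 2240\right) \left(194 \left(5 + \left(3 \left(-3\right)\right)^{2} + 3 \cdot 3 \left(-3\right)\right) - 34308\right) = 42527 \left(194 \left(5 + \left(-9\right)^{2} + 3 \left(-9\right)\right) - 34308\right) = 42527 \left(194 \left(5 + 81 - 27\right) - 34308\right) = 42527 \left(194 \cdot 59 - 34308\right) = 42527 \left(11446 - 34308\right) = 42527 \left(-22862\right) = -972252274$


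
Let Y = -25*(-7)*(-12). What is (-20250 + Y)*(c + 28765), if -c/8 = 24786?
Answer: 3788839050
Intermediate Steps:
c = -198288 (c = -8*24786 = -198288)
Y = -2100 (Y = 175*(-12) = -2100)
(-20250 + Y)*(c + 28765) = (-20250 - 2100)*(-198288 + 28765) = -22350*(-169523) = 3788839050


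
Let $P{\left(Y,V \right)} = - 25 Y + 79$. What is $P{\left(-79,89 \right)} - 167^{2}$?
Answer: $-25835$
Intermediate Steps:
$P{\left(Y,V \right)} = 79 - 25 Y$
$P{\left(-79,89 \right)} - 167^{2} = \left(79 - -1975\right) - 167^{2} = \left(79 + 1975\right) - 27889 = 2054 - 27889 = -25835$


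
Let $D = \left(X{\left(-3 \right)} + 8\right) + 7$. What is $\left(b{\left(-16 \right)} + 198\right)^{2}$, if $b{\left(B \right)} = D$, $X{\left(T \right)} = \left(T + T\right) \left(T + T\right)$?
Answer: $62001$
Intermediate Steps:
$X{\left(T \right)} = 4 T^{2}$ ($X{\left(T \right)} = 2 T 2 T = 4 T^{2}$)
$D = 51$ ($D = \left(4 \left(-3\right)^{2} + 8\right) + 7 = \left(4 \cdot 9 + 8\right) + 7 = \left(36 + 8\right) + 7 = 44 + 7 = 51$)
$b{\left(B \right)} = 51$
$\left(b{\left(-16 \right)} + 198\right)^{2} = \left(51 + 198\right)^{2} = 249^{2} = 62001$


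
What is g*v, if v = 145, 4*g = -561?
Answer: -81345/4 ≈ -20336.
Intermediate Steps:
g = -561/4 (g = (¼)*(-561) = -561/4 ≈ -140.25)
g*v = -561/4*145 = -81345/4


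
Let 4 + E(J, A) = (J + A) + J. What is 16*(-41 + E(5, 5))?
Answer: -480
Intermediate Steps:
E(J, A) = -4 + A + 2*J (E(J, A) = -4 + ((J + A) + J) = -4 + ((A + J) + J) = -4 + (A + 2*J) = -4 + A + 2*J)
16*(-41 + E(5, 5)) = 16*(-41 + (-4 + 5 + 2*5)) = 16*(-41 + (-4 + 5 + 10)) = 16*(-41 + 11) = 16*(-30) = -480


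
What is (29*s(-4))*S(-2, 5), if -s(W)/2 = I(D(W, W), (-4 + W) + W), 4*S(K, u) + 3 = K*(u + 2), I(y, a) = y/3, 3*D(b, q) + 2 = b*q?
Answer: 3451/9 ≈ 383.44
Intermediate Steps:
D(b, q) = -⅔ + b*q/3 (D(b, q) = -⅔ + (b*q)/3 = -⅔ + b*q/3)
I(y, a) = y/3 (I(y, a) = y*(⅓) = y/3)
S(K, u) = -¾ + K*(2 + u)/4 (S(K, u) = -¾ + (K*(u + 2))/4 = -¾ + (K*(2 + u))/4 = -¾ + K*(2 + u)/4)
s(W) = 4/9 - 2*W²/9 (s(W) = -2*(-⅔ + W*W/3)/3 = -2*(-⅔ + W²/3)/3 = -2*(-2/9 + W²/9) = 4/9 - 2*W²/9)
(29*s(-4))*S(-2, 5) = (29*(4/9 - 2/9*(-4)²))*(-¾ + (½)*(-2) + (¼)*(-2)*5) = (29*(4/9 - 2/9*16))*(-¾ - 1 - 5/2) = (29*(4/9 - 32/9))*(-17/4) = (29*(-28/9))*(-17/4) = -812/9*(-17/4) = 3451/9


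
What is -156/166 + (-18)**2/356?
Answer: -219/7387 ≈ -0.029647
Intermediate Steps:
-156/166 + (-18)**2/356 = -156*1/166 + 324*(1/356) = -78/83 + 81/89 = -219/7387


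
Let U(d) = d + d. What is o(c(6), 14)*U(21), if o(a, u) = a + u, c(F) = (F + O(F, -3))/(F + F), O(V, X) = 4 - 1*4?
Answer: 609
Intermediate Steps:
O(V, X) = 0 (O(V, X) = 4 - 4 = 0)
c(F) = 1/2 (c(F) = (F + 0)/(F + F) = F/((2*F)) = F*(1/(2*F)) = 1/2)
U(d) = 2*d
o(c(6), 14)*U(21) = (1/2 + 14)*(2*21) = (29/2)*42 = 609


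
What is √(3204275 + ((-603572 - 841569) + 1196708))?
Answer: √2955842 ≈ 1719.3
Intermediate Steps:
√(3204275 + ((-603572 - 841569) + 1196708)) = √(3204275 + (-1445141 + 1196708)) = √(3204275 - 248433) = √2955842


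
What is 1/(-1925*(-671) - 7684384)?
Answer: -1/6392709 ≈ -1.5643e-7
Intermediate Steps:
1/(-1925*(-671) - 7684384) = 1/(1291675 - 7684384) = 1/(-6392709) = -1/6392709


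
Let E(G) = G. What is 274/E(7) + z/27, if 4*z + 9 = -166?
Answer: 28367/756 ≈ 37.522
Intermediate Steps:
z = -175/4 (z = -9/4 + (1/4)*(-166) = -9/4 - 83/2 = -175/4 ≈ -43.750)
274/E(7) + z/27 = 274/7 - 175/4/27 = 274*(1/7) - 175/4*1/27 = 274/7 - 175/108 = 28367/756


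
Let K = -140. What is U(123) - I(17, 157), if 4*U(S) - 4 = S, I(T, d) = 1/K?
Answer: 2223/70 ≈ 31.757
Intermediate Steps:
I(T, d) = -1/140 (I(T, d) = 1/(-140) = -1/140)
U(S) = 1 + S/4
U(123) - I(17, 157) = (1 + (1/4)*123) - 1*(-1/140) = (1 + 123/4) + 1/140 = 127/4 + 1/140 = 2223/70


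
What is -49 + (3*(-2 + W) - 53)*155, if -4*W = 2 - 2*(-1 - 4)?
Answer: -10589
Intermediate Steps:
W = -3 (W = -(2 - 2*(-1 - 4))/4 = -(2 - 2*(-5))/4 = -(2 - 1*(-10))/4 = -(2 + 10)/4 = -1/4*12 = -3)
-49 + (3*(-2 + W) - 53)*155 = -49 + (3*(-2 - 3) - 53)*155 = -49 + (3*(-5) - 53)*155 = -49 + (-15 - 53)*155 = -49 - 68*155 = -49 - 10540 = -10589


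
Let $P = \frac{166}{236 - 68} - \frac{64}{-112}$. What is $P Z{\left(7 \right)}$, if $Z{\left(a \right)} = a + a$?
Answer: $\frac{131}{6} \approx 21.833$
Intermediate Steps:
$P = \frac{131}{84}$ ($P = \frac{166}{236 - 68} - - \frac{4}{7} = \frac{166}{168} + \frac{4}{7} = 166 \cdot \frac{1}{168} + \frac{4}{7} = \frac{83}{84} + \frac{4}{7} = \frac{131}{84} \approx 1.5595$)
$Z{\left(a \right)} = 2 a$
$P Z{\left(7 \right)} = \frac{131 \cdot 2 \cdot 7}{84} = \frac{131}{84} \cdot 14 = \frac{131}{6}$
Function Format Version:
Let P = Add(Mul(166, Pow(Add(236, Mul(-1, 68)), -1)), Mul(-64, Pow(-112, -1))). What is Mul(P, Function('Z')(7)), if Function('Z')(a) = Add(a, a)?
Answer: Rational(131, 6) ≈ 21.833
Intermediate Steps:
P = Rational(131, 84) (P = Add(Mul(166, Pow(Add(236, -68), -1)), Mul(-64, Rational(-1, 112))) = Add(Mul(166, Pow(168, -1)), Rational(4, 7)) = Add(Mul(166, Rational(1, 168)), Rational(4, 7)) = Add(Rational(83, 84), Rational(4, 7)) = Rational(131, 84) ≈ 1.5595)
Function('Z')(a) = Mul(2, a)
Mul(P, Function('Z')(7)) = Mul(Rational(131, 84), Mul(2, 7)) = Mul(Rational(131, 84), 14) = Rational(131, 6)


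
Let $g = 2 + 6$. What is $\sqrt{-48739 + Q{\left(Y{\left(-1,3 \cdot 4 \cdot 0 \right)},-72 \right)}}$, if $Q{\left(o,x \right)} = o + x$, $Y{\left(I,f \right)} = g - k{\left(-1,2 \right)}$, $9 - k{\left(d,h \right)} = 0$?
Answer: $2 i \sqrt{12203} \approx 220.93 i$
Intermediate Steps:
$k{\left(d,h \right)} = 9$ ($k{\left(d,h \right)} = 9 - 0 = 9 + 0 = 9$)
$g = 8$
$Y{\left(I,f \right)} = -1$ ($Y{\left(I,f \right)} = 8 - 9 = -1$)
$\sqrt{-48739 + Q{\left(Y{\left(-1,3 \cdot 4 \cdot 0 \right)},-72 \right)}} = \sqrt{-48739 - 73} = \sqrt{-48812} = 2 i \sqrt{12203}$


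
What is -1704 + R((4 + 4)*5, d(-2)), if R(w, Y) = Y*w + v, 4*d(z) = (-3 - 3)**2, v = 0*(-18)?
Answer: -1344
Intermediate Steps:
v = 0
d(z) = 9 (d(z) = (-3 - 3)**2/4 = (1/4)*(-6)**2 = (1/4)*36 = 9)
R(w, Y) = Y*w (R(w, Y) = Y*w + 0 = Y*w)
-1704 + R((4 + 4)*5, d(-2)) = -1704 + 9*((4 + 4)*5) = -1704 + 9*(8*5) = -1704 + 9*40 = -1704 + 360 = -1344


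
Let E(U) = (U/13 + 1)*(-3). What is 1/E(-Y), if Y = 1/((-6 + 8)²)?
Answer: -52/153 ≈ -0.33987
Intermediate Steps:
Y = ¼ (Y = 1/(2²) = 1/4 = ¼ ≈ 0.25000)
E(U) = -3 - 3*U/13 (E(U) = (U*(1/13) + 1)*(-3) = (U/13 + 1)*(-3) = (1 + U/13)*(-3) = -3 - 3*U/13)
1/E(-Y) = 1/(-3 - (-3)/(13*4)) = 1/(-3 - 3/13*(-¼)) = 1/(-3 + 3/52) = 1/(-153/52) = -52/153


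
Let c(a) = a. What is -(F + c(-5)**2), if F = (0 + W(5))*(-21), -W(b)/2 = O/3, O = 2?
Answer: -53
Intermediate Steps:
W(b) = -4/3
F = 28 (F = (0 - 4/3)*(-21) = -4/3*(-21) = 28)
-(F + c(-5)**2) = -(28 + (-5)**2) = -(28 + 25) = -1*53 = -53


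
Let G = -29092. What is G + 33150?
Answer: 4058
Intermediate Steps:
G + 33150 = -29092 + 33150 = 4058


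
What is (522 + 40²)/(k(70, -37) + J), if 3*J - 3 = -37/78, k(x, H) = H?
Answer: -496548/8461 ≈ -58.687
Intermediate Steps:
J = 197/234 (J = 1 + (-37/78)/3 = 1 + (-37*1/78)/3 = 1 + (⅓)*(-37/78) = 1 - 37/234 = 197/234 ≈ 0.84188)
(522 + 40²)/(k(70, -37) + J) = (522 + 40²)/(-37 + 197/234) = (522 + 1600)/(-8461/234) = 2122*(-234/8461) = -496548/8461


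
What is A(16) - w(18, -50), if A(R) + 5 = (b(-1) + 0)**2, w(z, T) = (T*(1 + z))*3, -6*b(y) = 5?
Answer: 102445/36 ≈ 2845.7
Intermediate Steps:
b(y) = -5/6 (b(y) = -1/6*5 = -5/6)
w(z, T) = 3*T*(1 + z)
A(R) = -155/36 (A(R) = -5 + (-5/6 + 0)**2 = -5 + (-5/6)**2 = -5 + 25/36 = -155/36)
A(16) - w(18, -50) = -155/36 - 3*(-50)*(1 + 18) = -155/36 - 3*(-50)*19 = -155/36 - 1*(-2850) = -155/36 + 2850 = 102445/36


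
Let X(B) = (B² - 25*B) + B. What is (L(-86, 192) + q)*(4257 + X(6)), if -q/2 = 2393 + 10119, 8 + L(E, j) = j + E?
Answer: -103417974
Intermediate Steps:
L(E, j) = -8 + E + j (L(E, j) = -8 + (j + E) = -8 + (E + j) = -8 + E + j)
q = -25024 (q = -2*(2393 + 10119) = -2*12512 = -25024)
X(B) = B² - 24*B
(L(-86, 192) + q)*(4257 + X(6)) = ((-8 - 86 + 192) - 25024)*(4257 + 6*(-24 + 6)) = (98 - 25024)*(4257 + 6*(-18)) = -24926*(4257 - 108) = -24926*4149 = -103417974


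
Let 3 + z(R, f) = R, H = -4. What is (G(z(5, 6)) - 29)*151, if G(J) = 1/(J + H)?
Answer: -8909/2 ≈ -4454.5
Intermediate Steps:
z(R, f) = -3 + R
G(J) = 1/(-4 + J) (G(J) = 1/(J - 4) = 1/(-4 + J))
(G(z(5, 6)) - 29)*151 = (1/(-4 + (-3 + 5)) - 29)*151 = (1/(-4 + 2) - 29)*151 = (1/(-2) - 29)*151 = (-1/2 - 29)*151 = -59/2*151 = -8909/2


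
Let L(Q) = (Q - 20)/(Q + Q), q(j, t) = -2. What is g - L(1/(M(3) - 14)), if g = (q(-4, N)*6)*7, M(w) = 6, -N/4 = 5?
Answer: -329/2 ≈ -164.50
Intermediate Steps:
N = -20 (N = -4*5 = -20)
g = -84 (g = -2*6*7 = -12*7 = -84)
L(Q) = (-20 + Q)/(2*Q) (L(Q) = (-20 + Q)/((2*Q)) = (-20 + Q)*(1/(2*Q)) = (-20 + Q)/(2*Q))
g - L(1/(M(3) - 14)) = -84 - (-20 + 1/(6 - 14))/(2*(1/(6 - 14))) = -84 - (-20 + 1/(-8))/(2*(1/(-8))) = -84 - (-20 - 1/8)/(2*(-1/8)) = -84 - (-8)*(-161)/(2*8) = -84 - 1*161/2 = -84 - 161/2 = -329/2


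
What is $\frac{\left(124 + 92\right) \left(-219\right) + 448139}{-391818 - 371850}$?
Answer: $- \frac{400835}{763668} \approx -0.52488$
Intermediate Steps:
$\frac{\left(124 + 92\right) \left(-219\right) + 448139}{-391818 - 371850} = \frac{216 \left(-219\right) + 448139}{-763668} = \left(-47304 + 448139\right) \left(- \frac{1}{763668}\right) = 400835 \left(- \frac{1}{763668}\right) = - \frac{400835}{763668}$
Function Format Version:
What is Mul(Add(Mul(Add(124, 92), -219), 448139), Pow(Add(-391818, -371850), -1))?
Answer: Rational(-400835, 763668) ≈ -0.52488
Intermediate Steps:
Mul(Add(Mul(Add(124, 92), -219), 448139), Pow(Add(-391818, -371850), -1)) = Mul(Add(Mul(216, -219), 448139), Pow(-763668, -1)) = Mul(Add(-47304, 448139), Rational(-1, 763668)) = Mul(400835, Rational(-1, 763668)) = Rational(-400835, 763668)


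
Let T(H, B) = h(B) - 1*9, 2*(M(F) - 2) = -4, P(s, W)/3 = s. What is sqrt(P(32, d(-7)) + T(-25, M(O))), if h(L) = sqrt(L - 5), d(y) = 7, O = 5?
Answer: sqrt(87 + I*sqrt(5)) ≈ 9.3282 + 0.1199*I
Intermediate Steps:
P(s, W) = 3*s
h(L) = sqrt(-5 + L)
M(F) = 0 (M(F) = 2 + (1/2)*(-4) = 2 - 2 = 0)
T(H, B) = -9 + sqrt(-5 + B) (T(H, B) = sqrt(-5 + B) - 1*9 = sqrt(-5 + B) - 9 = -9 + sqrt(-5 + B))
sqrt(P(32, d(-7)) + T(-25, M(O))) = sqrt(3*32 + (-9 + sqrt(-5 + 0))) = sqrt(96 + (-9 + sqrt(-5))) = sqrt(96 + (-9 + I*sqrt(5))) = sqrt(87 + I*sqrt(5))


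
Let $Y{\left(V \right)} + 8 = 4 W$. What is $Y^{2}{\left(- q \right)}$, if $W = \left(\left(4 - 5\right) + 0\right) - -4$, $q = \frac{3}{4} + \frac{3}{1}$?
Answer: $16$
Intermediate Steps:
$q = \frac{15}{4}$ ($q = 3 \cdot \frac{1}{4} + 3 \cdot 1 = \frac{3}{4} + 3 = \frac{15}{4} \approx 3.75$)
$W = 3$ ($W = \left(-1 + 0\right) + 4 = -1 + 4 = 3$)
$Y{\left(V \right)} = 4$ ($Y{\left(V \right)} = -8 + 4 \cdot 3 = -8 + 12 = 4$)
$Y^{2}{\left(- q \right)} = 4^{2} = 16$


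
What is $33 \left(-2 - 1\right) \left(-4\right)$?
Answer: $396$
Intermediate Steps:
$33 \left(-2 - 1\right) \left(-4\right) = 33 \left(-3\right) \left(-4\right) = \left(-99\right) \left(-4\right) = 396$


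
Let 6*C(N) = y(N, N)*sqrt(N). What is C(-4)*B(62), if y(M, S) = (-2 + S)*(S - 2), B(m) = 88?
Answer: 1056*I ≈ 1056.0*I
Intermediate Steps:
y(M, S) = (-2 + S)**2 (y(M, S) = (-2 + S)*(-2 + S) = (-2 + S)**2)
C(N) = sqrt(N)*(-2 + N)**2/6 (C(N) = ((-2 + N)**2*sqrt(N))/6 = (sqrt(N)*(-2 + N)**2)/6 = sqrt(N)*(-2 + N)**2/6)
C(-4)*B(62) = (sqrt(-4)*(-2 - 4)**2/6)*88 = ((1/6)*(2*I)*(-6)**2)*88 = ((1/6)*(2*I)*36)*88 = (12*I)*88 = 1056*I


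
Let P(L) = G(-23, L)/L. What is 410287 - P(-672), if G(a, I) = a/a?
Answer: 275712865/672 ≈ 4.1029e+5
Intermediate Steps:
G(a, I) = 1
P(L) = 1/L
410287 - P(-672) = 410287 - 1/(-672) = 410287 - 1*(-1/672) = 410287 + 1/672 = 275712865/672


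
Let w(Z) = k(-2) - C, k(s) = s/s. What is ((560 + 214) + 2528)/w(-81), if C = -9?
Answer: 1651/5 ≈ 330.20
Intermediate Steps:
k(s) = 1
w(Z) = 10 (w(Z) = 1 - 1*(-9) = 1 + 9 = 10)
((560 + 214) + 2528)/w(-81) = ((560 + 214) + 2528)/10 = (774 + 2528)*(1/10) = 3302*(1/10) = 1651/5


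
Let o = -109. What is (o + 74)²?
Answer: 1225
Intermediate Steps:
(o + 74)² = (-109 + 74)² = (-35)² = 1225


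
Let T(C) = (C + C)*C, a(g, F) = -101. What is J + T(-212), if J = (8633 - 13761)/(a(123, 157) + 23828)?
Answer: 2132767448/23727 ≈ 89888.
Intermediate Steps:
T(C) = 2*C² (T(C) = (2*C)*C = 2*C²)
J = -5128/23727 (J = (8633 - 13761)/(-101 + 23828) = -5128/23727 ≈ -0.21613)
J + T(-212) = -5128/23727 + 2*(-212)² = -5128/23727 + 2*44944 = -5128/23727 + 89888 = 2132767448/23727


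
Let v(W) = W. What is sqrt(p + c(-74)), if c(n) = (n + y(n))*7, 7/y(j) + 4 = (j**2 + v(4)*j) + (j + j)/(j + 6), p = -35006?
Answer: I*sqrt(30586569671503)/29343 ≈ 188.48*I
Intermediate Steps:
y(j) = 7/(-4 + j**2 + 4*j + 2*j/(6 + j)) (y(j) = 7/(-4 + ((j**2 + 4*j) + (j + j)/(j + 6))) = 7/(-4 + ((j**2 + 4*j) + (2*j)/(6 + j))) = 7/(-4 + ((j**2 + 4*j) + 2*j/(6 + j))) = 7/(-4 + (j**2 + 4*j + 2*j/(6 + j))) = 7/(-4 + j**2 + 4*j + 2*j/(6 + j)))
c(n) = 7*n + 49*(6 + n)/(-24 + n**3 + 10*n**2 + 22*n) (c(n) = (n + 7*(6 + n)/(-24 + n**3 + 10*n**2 + 22*n))*7 = 7*n + 49*(6 + n)/(-24 + n**3 + 10*n**2 + 22*n))
sqrt(p + c(-74)) = sqrt(-35006 + 7*(42 + (-74)**4 - 17*(-74) + 10*(-74)**3 + 22*(-74)**2)/(-24 + (-74)**3 + 10*(-74)**2 + 22*(-74))) = sqrt(-35006 + 7*(42 + 29986576 + 1258 + 10*(-405224) + 22*5476)/(-24 - 405224 + 10*5476 - 1628)) = sqrt(-35006 + 7*(42 + 29986576 + 1258 - 4052240 + 120472)/(-24 - 405224 + 54760 - 1628)) = sqrt(-35006 + 7*26056108/(-352116)) = sqrt(-35006 + 7*(-1/352116)*26056108) = sqrt(-35006 - 45598189/88029) = sqrt(-3127141363/88029) = I*sqrt(30586569671503)/29343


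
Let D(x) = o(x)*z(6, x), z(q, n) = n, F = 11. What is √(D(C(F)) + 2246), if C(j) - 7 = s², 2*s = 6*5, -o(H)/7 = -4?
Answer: √8742 ≈ 93.499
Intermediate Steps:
o(H) = 28 (o(H) = -7*(-4) = 28)
s = 15 (s = (6*5)/2 = (½)*30 = 15)
C(j) = 232 (C(j) = 7 + 15² = 7 + 225 = 232)
D(x) = 28*x
√(D(C(F)) + 2246) = √(28*232 + 2246) = √(6496 + 2246) = √8742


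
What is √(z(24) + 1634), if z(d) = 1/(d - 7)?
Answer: √472243/17 ≈ 40.423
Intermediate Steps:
z(d) = 1/(-7 + d)
√(z(24) + 1634) = √(1/(-7 + 24) + 1634) = √(1/17 + 1634) = √(27779/17) = √472243/17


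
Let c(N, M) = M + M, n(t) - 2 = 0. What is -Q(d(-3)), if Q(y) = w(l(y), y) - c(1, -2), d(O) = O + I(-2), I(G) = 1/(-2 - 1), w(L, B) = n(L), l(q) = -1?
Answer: -6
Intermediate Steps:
n(t) = 2 (n(t) = 2 + 0 = 2)
w(L, B) = 2
I(G) = -⅓ (I(G) = 1/(-3) = -⅓)
c(N, M) = 2*M
d(O) = -⅓ + O (d(O) = O - ⅓ = -⅓ + O)
Q(y) = 6 (Q(y) = 2 - 2*(-2) = 2 - 1*(-4) = 2 + 4 = 6)
-Q(d(-3)) = -1*6 = -6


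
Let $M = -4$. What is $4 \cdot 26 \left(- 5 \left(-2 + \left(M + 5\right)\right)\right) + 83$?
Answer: $603$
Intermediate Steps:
$4 \cdot 26 \left(- 5 \left(-2 + \left(M + 5\right)\right)\right) + 83 = 4 \cdot 26 \left(- 5 \left(-2 + \left(-4 + 5\right)\right)\right) + 83 = 104 \left(- 5 \left(-2 + 1\right)\right) + 83 = 104 \left(\left(-5\right) \left(-1\right)\right) + 83 = 104 \cdot 5 + 83 = 520 + 83 = 603$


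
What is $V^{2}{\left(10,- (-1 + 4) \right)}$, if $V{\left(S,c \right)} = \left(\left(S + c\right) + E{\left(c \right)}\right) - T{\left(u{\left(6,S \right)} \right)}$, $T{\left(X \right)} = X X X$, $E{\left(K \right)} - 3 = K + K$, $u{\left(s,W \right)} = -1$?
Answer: $25$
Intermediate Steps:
$E{\left(K \right)} = 3 + 2 K$ ($E{\left(K \right)} = 3 + \left(K + K\right) = 3 + 2 K$)
$T{\left(X \right)} = X^{3}$ ($T{\left(X \right)} = X^{2} X = X^{3}$)
$V{\left(S,c \right)} = 4 + S + 3 c$ ($V{\left(S,c \right)} = \left(\left(S + c\right) + \left(3 + 2 c\right)\right) - \left(-1\right)^{3} = \left(3 + S + 3 c\right) - -1 = \left(3 + S + 3 c\right) + 1 = 4 + S + 3 c$)
$V^{2}{\left(10,- (-1 + 4) \right)} = \left(4 + 10 + 3 \left(- (-1 + 4)\right)\right)^{2} = \left(4 + 10 + 3 \left(\left(-1\right) 3\right)\right)^{2} = \left(4 + 10 + 3 \left(-3\right)\right)^{2} = \left(4 + 10 - 9\right)^{2} = 5^{2} = 25$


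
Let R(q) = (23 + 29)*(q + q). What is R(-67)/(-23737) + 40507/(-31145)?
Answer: -744496299/739288865 ≈ -1.0070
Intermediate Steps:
R(q) = 104*q (R(q) = 52*(2*q) = 104*q)
R(-67)/(-23737) + 40507/(-31145) = (104*(-67))/(-23737) + 40507/(-31145) = -6968*(-1/23737) + 40507*(-1/31145) = 6968/23737 - 40507/31145 = -744496299/739288865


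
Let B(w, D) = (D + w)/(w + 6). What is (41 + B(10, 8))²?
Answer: 113569/64 ≈ 1774.5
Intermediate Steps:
B(w, D) = (D + w)/(6 + w)
(41 + B(10, 8))² = (41 + (8 + 10)/(6 + 10))² = (41 + 18/16)² = (41 + (1/16)*18)² = (41 + 9/8)² = (337/8)² = 113569/64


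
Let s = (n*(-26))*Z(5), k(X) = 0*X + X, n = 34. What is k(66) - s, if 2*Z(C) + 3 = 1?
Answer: -818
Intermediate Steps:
Z(C) = -1 (Z(C) = -3/2 + (½)*1 = -3/2 + ½ = -1)
k(X) = X (k(X) = 0 + X = X)
s = 884 (s = (34*(-26))*(-1) = -884*(-1) = 884)
k(66) - s = 66 - 1*884 = 66 - 884 = -818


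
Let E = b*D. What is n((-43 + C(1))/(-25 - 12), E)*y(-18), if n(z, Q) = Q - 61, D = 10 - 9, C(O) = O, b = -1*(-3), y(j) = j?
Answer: 1044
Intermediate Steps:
b = 3
D = 1
E = 3 (E = 3*1 = 3)
n(z, Q) = -61 + Q
n((-43 + C(1))/(-25 - 12), E)*y(-18) = (-61 + 3)*(-18) = -58*(-18) = 1044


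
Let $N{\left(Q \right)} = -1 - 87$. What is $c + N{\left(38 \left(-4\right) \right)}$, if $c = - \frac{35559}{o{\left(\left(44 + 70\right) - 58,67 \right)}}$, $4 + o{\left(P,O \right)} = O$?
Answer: $- \frac{4567}{7} \approx -652.43$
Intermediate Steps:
$N{\left(Q \right)} = -88$ ($N{\left(Q \right)} = -1 - 87 = -88$)
$o{\left(P,O \right)} = -4 + O$
$c = - \frac{3951}{7}$ ($c = - \frac{35559}{-4 + 67} = - \frac{35559}{63} = \left(-35559\right) \frac{1}{63} = - \frac{3951}{7} \approx -564.43$)
$c + N{\left(38 \left(-4\right) \right)} = - \frac{3951}{7} - 88 = - \frac{4567}{7}$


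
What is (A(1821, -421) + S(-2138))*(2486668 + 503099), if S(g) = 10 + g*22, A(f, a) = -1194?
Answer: -144166564740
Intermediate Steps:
S(g) = 10 + 22*g
(A(1821, -421) + S(-2138))*(2486668 + 503099) = (-1194 + (10 + 22*(-2138)))*(2486668 + 503099) = (-1194 + (10 - 47036))*2989767 = (-1194 - 47026)*2989767 = -48220*2989767 = -144166564740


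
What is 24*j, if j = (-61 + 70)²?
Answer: 1944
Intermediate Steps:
j = 81 (j = 9² = 81)
24*j = 24*81 = 1944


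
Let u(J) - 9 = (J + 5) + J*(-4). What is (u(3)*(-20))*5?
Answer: -500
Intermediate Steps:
u(J) = 14 - 3*J (u(J) = 9 + ((J + 5) + J*(-4)) = 9 + ((5 + J) - 4*J) = 9 + (5 - 3*J) = 14 - 3*J)
(u(3)*(-20))*5 = ((14 - 3*3)*(-20))*5 = ((14 - 9)*(-20))*5 = (5*(-20))*5 = -100*5 = -500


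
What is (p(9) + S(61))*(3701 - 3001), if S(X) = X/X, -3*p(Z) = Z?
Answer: -1400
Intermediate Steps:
p(Z) = -Z/3
S(X) = 1
(p(9) + S(61))*(3701 - 3001) = (-⅓*9 + 1)*(3701 - 3001) = (-3 + 1)*700 = -2*700 = -1400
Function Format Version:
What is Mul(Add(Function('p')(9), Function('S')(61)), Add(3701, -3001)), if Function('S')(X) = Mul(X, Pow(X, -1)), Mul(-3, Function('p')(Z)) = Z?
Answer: -1400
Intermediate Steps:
Function('p')(Z) = Mul(Rational(-1, 3), Z)
Function('S')(X) = 1
Mul(Add(Function('p')(9), Function('S')(61)), Add(3701, -3001)) = Mul(Add(Mul(Rational(-1, 3), 9), 1), Add(3701, -3001)) = Mul(Add(-3, 1), 700) = Mul(-2, 700) = -1400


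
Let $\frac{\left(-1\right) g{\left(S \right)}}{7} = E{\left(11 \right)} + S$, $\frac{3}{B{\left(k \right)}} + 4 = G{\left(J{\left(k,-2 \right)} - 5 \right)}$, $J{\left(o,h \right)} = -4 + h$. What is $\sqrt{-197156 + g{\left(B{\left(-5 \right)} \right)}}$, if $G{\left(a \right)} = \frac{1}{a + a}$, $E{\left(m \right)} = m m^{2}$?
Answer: $\frac{i \sqrt{1635431515}}{89} \approx 454.39 i$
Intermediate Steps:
$E{\left(m \right)} = m^{3}$
$G{\left(a \right)} = \frac{1}{2 a}$
$B{\left(k \right)} = - \frac{66}{89}$ ($B{\left(k \right)} = \frac{3}{-4 + \frac{1}{2 \left(\left(-4 - 2\right) - 5\right)}} = \frac{3}{-4 + \frac{1}{2 \left(-6 - 5\right)}} = \frac{3}{-4 + \frac{1}{2 \left(-11\right)}} = \frac{3}{-4 + \frac{1}{2} \left(- \frac{1}{11}\right)} = \frac{3}{-4 - \frac{1}{22}} = \frac{3}{- \frac{89}{22}} = 3 \left(- \frac{22}{89}\right) = - \frac{66}{89}$)
$g{\left(S \right)} = -9317 - 7 S$ ($g{\left(S \right)} = - 7 \left(11^{3} + S\right) = - 7 \left(1331 + S\right) = -9317 - 7 S$)
$\sqrt{-197156 + g{\left(B{\left(-5 \right)} \right)}} = \sqrt{-197156 - \frac{828751}{89}} = \sqrt{- \frac{18375635}{89}} = \frac{i \sqrt{1635431515}}{89}$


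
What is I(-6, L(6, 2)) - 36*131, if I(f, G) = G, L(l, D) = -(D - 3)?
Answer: -4715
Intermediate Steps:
L(l, D) = 3 - D (L(l, D) = -(-3 + D) = 3 - D)
I(-6, L(6, 2)) - 36*131 = (3 - 1*2) - 36*131 = (3 - 2) - 4716 = 1 - 4716 = -4715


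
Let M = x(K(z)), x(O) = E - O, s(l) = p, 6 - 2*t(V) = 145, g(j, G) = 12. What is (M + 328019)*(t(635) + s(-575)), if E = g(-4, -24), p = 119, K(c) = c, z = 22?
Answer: 32472891/2 ≈ 1.6236e+7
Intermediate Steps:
t(V) = -139/2 (t(V) = 3 - 1/2*145 = 3 - 145/2 = -139/2)
E = 12
s(l) = 119
x(O) = 12 - O
M = -10 (M = 12 - 1*22 = 12 - 22 = -10)
(M + 328019)*(t(635) + s(-575)) = (-10 + 328019)*(-139/2 + 119) = 328009*(99/2) = 32472891/2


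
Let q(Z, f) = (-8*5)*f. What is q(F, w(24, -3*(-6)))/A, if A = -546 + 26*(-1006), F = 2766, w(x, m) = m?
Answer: 360/13351 ≈ 0.026964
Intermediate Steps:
q(Z, f) = -40*f
A = -26702 (A = -546 - 26156 = -26702)
q(F, w(24, -3*(-6)))/A = -(-120)*(-6)/(-26702) = -40*18*(-1/26702) = -720*(-1/26702) = 360/13351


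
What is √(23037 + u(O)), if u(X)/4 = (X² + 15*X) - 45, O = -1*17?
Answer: √22993 ≈ 151.63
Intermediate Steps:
O = -17
u(X) = -180 + 4*X² + 60*X (u(X) = 4*((X² + 15*X) - 45) = 4*(-45 + X² + 15*X) = -180 + 4*X² + 60*X)
√(23037 + u(O)) = √(23037 + (-180 + 4*(-17)² + 60*(-17))) = √(23037 + (-180 + 4*289 - 1020)) = √(23037 + (-180 + 1156 - 1020)) = √(23037 - 44) = √22993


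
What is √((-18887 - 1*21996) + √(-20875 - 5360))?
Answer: √(-40883 + 3*I*√2915) ≈ 0.4005 + 202.2*I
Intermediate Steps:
√((-18887 - 1*21996) + √(-20875 - 5360)) = √((-18887 - 21996) + √(-26235)) = √(-40883 + 3*I*√2915)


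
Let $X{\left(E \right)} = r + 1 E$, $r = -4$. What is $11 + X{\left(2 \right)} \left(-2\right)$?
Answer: $15$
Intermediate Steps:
$X{\left(E \right)} = -4 + E$ ($X{\left(E \right)} = -4 + 1 E = -4 + E$)
$11 + X{\left(2 \right)} \left(-2\right) = 11 + \left(-4 + 2\right) \left(-2\right) = 11 - -4 = 11 + 4 = 15$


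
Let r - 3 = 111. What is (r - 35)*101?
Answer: 7979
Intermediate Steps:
r = 114 (r = 3 + 111 = 114)
(r - 35)*101 = (114 - 35)*101 = 79*101 = 7979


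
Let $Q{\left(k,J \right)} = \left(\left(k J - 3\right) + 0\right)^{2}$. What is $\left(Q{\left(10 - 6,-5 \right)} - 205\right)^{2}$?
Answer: $104976$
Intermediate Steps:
$Q{\left(k,J \right)} = \left(-3 + J k\right)^{2}$ ($Q{\left(k,J \right)} = \left(\left(J k - 3\right) + 0\right)^{2} = \left(\left(-3 + J k\right) + 0\right)^{2} = \left(-3 + J k\right)^{2}$)
$\left(Q{\left(10 - 6,-5 \right)} - 205\right)^{2} = \left(\left(-3 - 5 \left(10 - 6\right)\right)^{2} - 205\right)^{2} = \left(\left(-3 - 20\right)^{2} - 205\right)^{2} = \left(\left(-23\right)^{2} - 205\right)^{2} = \left(529 - 205\right)^{2} = 324^{2} = 104976$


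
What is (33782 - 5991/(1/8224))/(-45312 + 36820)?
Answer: 24618101/4246 ≈ 5798.0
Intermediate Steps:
(33782 - 5991/(1/8224))/(-45312 + 36820) = (33782 - 5991/1/8224)/(-8492) = (33782 - 5991*8224)*(-1/8492) = (33782 - 49269984)*(-1/8492) = -49236202*(-1/8492) = 24618101/4246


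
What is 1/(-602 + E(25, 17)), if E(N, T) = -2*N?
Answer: -1/652 ≈ -0.0015337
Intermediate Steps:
1/(-602 + E(25, 17)) = 1/(-602 - 2*25) = 1/(-602 - 50) = 1/(-652) = -1/652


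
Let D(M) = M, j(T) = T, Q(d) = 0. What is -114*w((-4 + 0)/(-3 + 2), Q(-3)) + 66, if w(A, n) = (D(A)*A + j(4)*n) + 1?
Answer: -1872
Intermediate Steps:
w(A, n) = 1 + A² + 4*n (w(A, n) = (A*A + 4*n) + 1 = (A² + 4*n) + 1 = 1 + A² + 4*n)
-114*w((-4 + 0)/(-3 + 2), Q(-3)) + 66 = -114*(1 + ((-4 + 0)/(-3 + 2))² + 4*0) + 66 = -114*(1 + (-4/(-1))² + 0) + 66 = -114*(1 + (-4*(-1))² + 0) + 66 = -114*(1 + 4² + 0) + 66 = -114*(1 + 16 + 0) + 66 = -114*17 + 66 = -1938 + 66 = -1872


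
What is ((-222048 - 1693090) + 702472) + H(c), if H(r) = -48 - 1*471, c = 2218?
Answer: -1213185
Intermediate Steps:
H(r) = -519 (H(r) = -48 - 471 = -519)
((-222048 - 1693090) + 702472) + H(c) = ((-222048 - 1693090) + 702472) - 519 = (-1915138 + 702472) - 519 = -1212666 - 519 = -1213185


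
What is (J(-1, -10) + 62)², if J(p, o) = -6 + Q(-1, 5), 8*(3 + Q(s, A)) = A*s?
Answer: 175561/64 ≈ 2743.1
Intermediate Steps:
Q(s, A) = -3 + A*s/8 (Q(s, A) = -3 + (A*s)/8 = -3 + A*s/8)
J(p, o) = -77/8 (J(p, o) = -6 + (-3 + (⅛)*5*(-1)) = -6 + (-3 - 5/8) = -6 - 29/8 = -77/8)
(J(-1, -10) + 62)² = (-77/8 + 62)² = (419/8)² = 175561/64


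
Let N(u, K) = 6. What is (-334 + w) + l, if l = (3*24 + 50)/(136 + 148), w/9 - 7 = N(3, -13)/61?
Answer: -2336013/8662 ≈ -269.69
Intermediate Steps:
w = 3897/61 (w = 63 + 9*(6/61) = 63 + 54/61 = 3897/61 ≈ 63.885)
l = 61/142 (l = (72 + 50)/284 = 122*(1/284) = 61/142 ≈ 0.42958)
(-334 + w) + l = (-334 + 3897/61) + 61/142 = -16477/61 + 61/142 = -2336013/8662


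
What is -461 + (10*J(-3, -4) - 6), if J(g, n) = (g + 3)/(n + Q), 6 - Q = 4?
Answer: -467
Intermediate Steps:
Q = 2 (Q = 6 - 1*4 = 6 - 4 = 2)
J(g, n) = (3 + g)/(2 + n) (J(g, n) = (g + 3)/(n + 2) = (3 + g)/(2 + n))
-461 + (10*J(-3, -4) - 6) = -461 + (10*((3 - 3)/(2 - 4)) - 6) = -461 + (10*(0/(-2)) - 6) = -461 + (10*(-1/2*0) - 6) = -461 + (10*0 - 6) = -461 + (0 - 6) = -461 - 6 = -467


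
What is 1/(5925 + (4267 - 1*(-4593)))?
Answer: 1/14785 ≈ 6.7636e-5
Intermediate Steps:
1/(5925 + (4267 - 1*(-4593))) = 1/(5925 + (4267 + 4593)) = 1/(5925 + 8860) = 1/14785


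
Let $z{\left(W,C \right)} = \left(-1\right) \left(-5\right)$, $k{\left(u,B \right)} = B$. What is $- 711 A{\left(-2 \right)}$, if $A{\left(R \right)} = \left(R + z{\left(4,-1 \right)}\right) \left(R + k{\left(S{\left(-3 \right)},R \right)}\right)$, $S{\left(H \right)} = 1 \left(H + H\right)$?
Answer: $8532$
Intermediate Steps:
$S{\left(H \right)} = 2 H$ ($S{\left(H \right)} = 1 \cdot 2 H = 2 H$)
$z{\left(W,C \right)} = 5$
$A{\left(R \right)} = 2 R \left(5 + R\right)$ ($A{\left(R \right)} = \left(R + 5\right) \left(R + R\right) = \left(5 + R\right) 2 R = 2 R \left(5 + R\right)$)
$- 711 A{\left(-2 \right)} = - 711 \cdot 2 \left(-2\right) \left(5 - 2\right) = - 711 \cdot 2 \left(-2\right) 3 = \left(-711\right) \left(-12\right) = 8532$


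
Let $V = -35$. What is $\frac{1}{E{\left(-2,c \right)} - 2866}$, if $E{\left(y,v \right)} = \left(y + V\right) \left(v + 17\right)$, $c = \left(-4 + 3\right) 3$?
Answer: $- \frac{1}{3384} \approx -0.00029551$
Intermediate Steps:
$c = -3$ ($c = \left(-1\right) 3 = -3$)
$E{\left(y,v \right)} = \left(-35 + y\right) \left(17 + v\right)$ ($E{\left(y,v \right)} = \left(y - 35\right) \left(v + 17\right) = \left(-35 + y\right) \left(17 + v\right)$)
$\frac{1}{E{\left(-2,c \right)} - 2866} = \frac{1}{\left(-595 - -105 + 17 \left(-2\right) - -6\right) - 2866} = \frac{1}{\left(-595 + 105 - 34 + 6\right) - 2866} = \frac{1}{-518 - 2866} = \frac{1}{-3384} = - \frac{1}{3384}$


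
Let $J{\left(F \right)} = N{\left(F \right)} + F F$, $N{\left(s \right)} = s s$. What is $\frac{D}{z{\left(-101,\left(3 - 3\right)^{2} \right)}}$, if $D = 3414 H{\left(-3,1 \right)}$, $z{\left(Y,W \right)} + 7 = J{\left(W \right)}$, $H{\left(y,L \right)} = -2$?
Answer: $\frac{6828}{7} \approx 975.43$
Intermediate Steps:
$N{\left(s \right)} = s^{2}$
$J{\left(F \right)} = 2 F^{2}$ ($J{\left(F \right)} = F^{2} + F F = F^{2} + F^{2} = 2 F^{2}$)
$z{\left(Y,W \right)} = -7 + 2 W^{2}$
$D = -6828$ ($D = 3414 \left(-2\right) = -6828$)
$\frac{D}{z{\left(-101,\left(3 - 3\right)^{2} \right)}} = - \frac{6828}{-7 + 2 \left(\left(3 - 3\right)^{2}\right)^{2}} = - \frac{6828}{-7 + 2 \left(0^{2}\right)^{2}} = - \frac{6828}{-7 + 2 \cdot 0^{2}} = - \frac{6828}{-7 + 2 \cdot 0} = - \frac{6828}{-7 + 0} = - \frac{6828}{-7} = \left(-6828\right) \left(- \frac{1}{7}\right) = \frac{6828}{7}$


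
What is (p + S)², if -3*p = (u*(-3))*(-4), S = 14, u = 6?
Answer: 100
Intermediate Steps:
p = -24 (p = -6*(-3)*(-4)/3 = -(-6)*(-4) = -⅓*72 = -24)
(p + S)² = (-24 + 14)² = (-10)² = 100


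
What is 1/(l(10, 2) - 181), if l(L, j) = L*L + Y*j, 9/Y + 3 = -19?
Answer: -11/900 ≈ -0.012222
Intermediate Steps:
Y = -9/22 (Y = 9/(-3 - 19) = 9/(-22) = 9*(-1/22) = -9/22 ≈ -0.40909)
l(L, j) = L² - 9*j/22 (l(L, j) = L*L - 9*j/22 = L² - 9*j/22)
1/(l(10, 2) - 181) = 1/((10² - 9/22*2) - 181) = 1/((100 - 9/11) - 181) = 1/(1091/11 - 181) = 1/(-900/11) = -11/900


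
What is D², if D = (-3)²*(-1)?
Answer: 81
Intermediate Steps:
D = -9 (D = 9*(-1) = -9)
D² = (-9)² = 81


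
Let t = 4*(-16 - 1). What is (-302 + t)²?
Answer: 136900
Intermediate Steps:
t = -68 (t = 4*(-17) = -68)
(-302 + t)² = (-302 - 68)² = (-370)² = 136900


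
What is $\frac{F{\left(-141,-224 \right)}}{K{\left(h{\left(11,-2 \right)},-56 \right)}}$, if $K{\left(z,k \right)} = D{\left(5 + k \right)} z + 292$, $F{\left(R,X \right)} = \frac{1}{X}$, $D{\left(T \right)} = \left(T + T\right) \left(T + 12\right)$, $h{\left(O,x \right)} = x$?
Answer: $\frac{1}{1716736} \approx 5.825 \cdot 10^{-7}$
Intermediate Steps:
$D{\left(T \right)} = 2 T \left(12 + T\right)$
$K{\left(z,k \right)} = 292 + 2 z \left(5 + k\right) \left(17 + k\right)$ ($K{\left(z,k \right)} = 2 \left(5 + k\right) \left(12 + \left(5 + k\right)\right) z + 292 = 2 \left(5 + k\right) \left(17 + k\right) z + 292 = 2 z \left(5 + k\right) \left(17 + k\right) + 292 = 292 + 2 z \left(5 + k\right) \left(17 + k\right)$)
$\frac{F{\left(-141,-224 \right)}}{K{\left(h{\left(11,-2 \right)},-56 \right)}} = \frac{1}{\left(-224\right) \left(292 + 2 \left(-2\right) \left(5 - 56\right) \left(17 - 56\right)\right)} = - \frac{1}{224 \left(292 + 2 \left(-2\right) \left(-51\right) \left(-39\right)\right)} = - \frac{1}{224 \left(292 - 7956\right)} = - \frac{1}{224 \left(-7664\right)} = \left(- \frac{1}{224}\right) \left(- \frac{1}{7664}\right) = \frac{1}{1716736}$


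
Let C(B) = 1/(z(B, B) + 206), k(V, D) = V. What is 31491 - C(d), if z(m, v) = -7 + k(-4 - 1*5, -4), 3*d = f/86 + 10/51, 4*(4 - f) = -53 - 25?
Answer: 5983289/190 ≈ 31491.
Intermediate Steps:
f = 47/2 (f = 4 - (-53 - 25)/4 = 4 - 1/4*(-78) = 4 + 39/2 = 47/2 ≈ 23.500)
d = 4117/26316 (d = ((47/2)/86 + 10/51)/3 = ((47/2)*(1/86) + 10*(1/51))/3 = (47/172 + 10/51)/3 = (1/3)*(4117/8772) = 4117/26316 ≈ 0.15644)
z(m, v) = -16 (z(m, v) = -7 + (-4 - 1*5) = -7 + (-4 - 5) = -7 - 9 = -16)
C(B) = 1/190 (C(B) = 1/(-16 + 206) = 1/190)
31491 - C(d) = 31491 - 1*1/190 = 31491 - 1/190 = 5983289/190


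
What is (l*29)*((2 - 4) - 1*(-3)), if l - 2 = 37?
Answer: 1131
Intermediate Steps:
l = 39 (l = 2 + 37 = 39)
(l*29)*((2 - 4) - 1*(-3)) = (39*29)*((2 - 4) - 1*(-3)) = 1131*(-2 + 3) = 1131*1 = 1131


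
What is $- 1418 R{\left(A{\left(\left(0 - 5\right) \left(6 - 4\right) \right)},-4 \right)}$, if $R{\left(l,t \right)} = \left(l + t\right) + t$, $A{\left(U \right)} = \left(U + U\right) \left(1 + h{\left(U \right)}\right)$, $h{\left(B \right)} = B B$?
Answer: $2875704$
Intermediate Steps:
$h{\left(B \right)} = B^{2}$
$A{\left(U \right)} = 2 U \left(1 + U^{2}\right)$ ($A{\left(U \right)} = \left(U + U\right) \left(1 + U^{2}\right) = 2 U \left(1 + U^{2}\right)$)
$R{\left(l,t \right)} = l + 2 t$
$- 1418 R{\left(A{\left(\left(0 - 5\right) \left(6 - 4\right) \right)},-4 \right)} = - 1418 \left(2 \left(0 - 5\right) \left(6 - 4\right) \left(1 + \left(\left(0 - 5\right) \left(6 - 4\right)\right)^{2}\right) + 2 \left(-4\right)\right) = - 1418 \left(2 \left(\left(-5\right) 2\right) \left(1 + \left(\left(-5\right) 2\right)^{2}\right) - 8\right) = - 1418 \left(2 \left(-10\right) \left(1 + \left(-10\right)^{2}\right) - 8\right) = - 1418 \left(2 \left(-10\right) \left(1 + 100\right) - 8\right) = - 1418 \left(2 \left(-10\right) 101 - 8\right) = - 1418 \left(-2020 - 8\right) = \left(-1418\right) \left(-2028\right) = 2875704$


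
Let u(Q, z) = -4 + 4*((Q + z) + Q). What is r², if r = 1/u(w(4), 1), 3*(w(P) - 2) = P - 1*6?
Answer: 9/1024 ≈ 0.0087891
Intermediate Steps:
w(P) = P/3 (w(P) = 2 + (P - 1*6)/3 = 2 + (P - 6)/3 = 2 + (-6 + P)/3 = 2 + (-2 + P/3) = P/3)
u(Q, z) = -4 + 4*z + 8*Q (u(Q, z) = -4 + 4*(z + 2*Q) = -4 + (4*z + 8*Q) = -4 + 4*z + 8*Q)
r = 3/32 (r = 1/(-4 + 4*1 + 8*((⅓)*4)) = 1/(-4 + 4 + 8*(4/3)) = 1/(-4 + 4 + 32/3) = 1/(32/3) = 3/32 ≈ 0.093750)
r² = (3/32)² = 9/1024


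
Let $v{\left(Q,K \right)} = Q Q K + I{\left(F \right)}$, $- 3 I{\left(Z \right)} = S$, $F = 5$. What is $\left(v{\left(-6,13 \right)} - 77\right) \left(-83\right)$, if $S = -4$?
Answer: $- \frac{97691}{3} \approx -32564.0$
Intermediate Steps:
$I{\left(Z \right)} = \frac{4}{3}$ ($I{\left(Z \right)} = \left(- \frac{1}{3}\right) \left(-4\right) = \frac{4}{3}$)
$v{\left(Q,K \right)} = \frac{4}{3} + K Q^{2}$ ($v{\left(Q,K \right)} = Q Q K + \frac{4}{3} = Q^{2} K + \frac{4}{3} = K Q^{2} + \frac{4}{3} = \frac{4}{3} + K Q^{2}$)
$\left(v{\left(-6,13 \right)} - 77\right) \left(-83\right) = \left(\left(\frac{4}{3} + 13 \left(-6\right)^{2}\right) - 77\right) \left(-83\right) = \left(\left(\frac{4}{3} + 13 \cdot 36\right) - 77\right) \left(-83\right) = \left(\left(\frac{4}{3} + 468\right) - 77\right) \left(-83\right) = \left(\frac{1408}{3} - 77\right) \left(-83\right) = \frac{1177}{3} \left(-83\right) = - \frac{97691}{3}$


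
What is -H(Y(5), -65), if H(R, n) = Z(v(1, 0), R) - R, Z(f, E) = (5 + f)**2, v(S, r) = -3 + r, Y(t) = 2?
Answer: -2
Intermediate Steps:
H(R, n) = 4 - R (H(R, n) = (5 + (-3 + 0))**2 - R = (5 - 3)**2 - R = 2**2 - R = 4 - R)
-H(Y(5), -65) = -(4 - 1*2) = -(4 - 2) = -1*2 = -2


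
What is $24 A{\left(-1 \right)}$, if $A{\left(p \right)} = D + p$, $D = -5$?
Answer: $-144$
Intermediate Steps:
$A{\left(p \right)} = -5 + p$
$24 A{\left(-1 \right)} = 24 \left(-5 - 1\right) = 24 \left(-6\right) = -144$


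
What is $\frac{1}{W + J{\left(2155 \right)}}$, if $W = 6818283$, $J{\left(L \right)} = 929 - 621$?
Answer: $\frac{1}{6818591} \approx 1.4666 \cdot 10^{-7}$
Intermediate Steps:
$J{\left(L \right)} = 308$
$\frac{1}{W + J{\left(2155 \right)}} = \frac{1}{6818283 + 308} = \frac{1}{6818591}$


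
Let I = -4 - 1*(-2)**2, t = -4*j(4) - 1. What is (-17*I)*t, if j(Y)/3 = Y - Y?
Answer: -136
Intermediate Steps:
j(Y) = 0 (j(Y) = 3*(Y - Y) = 3*0 = 0)
t = -1 (t = -4*0 - 1 = 0 - 1 = -1)
I = -8 (I = -4 - 1*4 = -4 - 4 = -8)
(-17*I)*t = -17*(-8)*(-1) = 136*(-1) = -136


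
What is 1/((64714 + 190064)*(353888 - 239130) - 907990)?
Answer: 1/29236905734 ≈ 3.4203e-11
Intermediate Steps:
1/((64714 + 190064)*(353888 - 239130) - 907990) = 1/(254778*114758 - 907990) = 1/(29237813724 - 907990) = 1/29236905734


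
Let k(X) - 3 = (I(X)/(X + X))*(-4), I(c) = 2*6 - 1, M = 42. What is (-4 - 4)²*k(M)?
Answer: 3328/21 ≈ 158.48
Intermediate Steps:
I(c) = 11 (I(c) = 12 - 1 = 11)
k(X) = 3 - 22/X (k(X) = 3 + (11/(X + X))*(-4) = 3 + (11/((2*X)))*(-4) = 3 + (11*(1/(2*X)))*(-4) = 3 + (11/(2*X))*(-4) = 3 - 22/X)
(-4 - 4)²*k(M) = (-4 - 4)²*(3 - 22/42) = (-8)²*(3 - 22*1/42) = 64*(3 - 11/21) = 64*(52/21) = 3328/21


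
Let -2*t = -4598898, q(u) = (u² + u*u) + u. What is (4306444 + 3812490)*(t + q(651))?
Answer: 25555984789668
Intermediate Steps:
q(u) = u + 2*u² (q(u) = (u² + u²) + u = 2*u² + u = u + 2*u²)
t = 2299449 (t = -½*(-4598898) = 2299449)
(4306444 + 3812490)*(t + q(651)) = (4306444 + 3812490)*(2299449 + 651*(1 + 2*651)) = 8118934*(2299449 + 651*(1 + 1302)) = 8118934*(2299449 + 651*1303) = 8118934*(2299449 + 848253) = 8118934*3147702 = 25555984789668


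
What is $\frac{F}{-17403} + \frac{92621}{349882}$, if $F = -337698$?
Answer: $\frac{39922111633}{2029665482} \approx 19.669$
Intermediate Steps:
$\frac{F}{-17403} + \frac{92621}{349882} = - \frac{337698}{-17403} + \frac{92621}{349882} = \left(-337698\right) \left(- \frac{1}{17403}\right) + 92621 \cdot \frac{1}{349882} = \frac{112566}{5801} + \frac{92621}{349882} = \frac{39922111633}{2029665482}$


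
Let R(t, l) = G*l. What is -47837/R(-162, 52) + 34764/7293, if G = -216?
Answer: 18957551/2100384 ≈ 9.0258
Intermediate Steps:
R(t, l) = -216*l
-47837/R(-162, 52) + 34764/7293 = -47837/((-216*52)) + 34764/7293 = -47837/(-11232) + 34764*(1/7293) = -47837*(-1/11232) + 11588/2431 = 47837/11232 + 11588/2431 = 18957551/2100384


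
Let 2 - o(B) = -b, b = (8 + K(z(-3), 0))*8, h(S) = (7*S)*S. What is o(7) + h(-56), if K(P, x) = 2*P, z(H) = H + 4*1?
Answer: 22034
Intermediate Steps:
h(S) = 7*S²
z(H) = 4 + H (z(H) = H + 4 = 4 + H)
b = 80 (b = (8 + 2*(4 - 3))*8 = (8 + 2*1)*8 = (8 + 2)*8 = 10*8 = 80)
o(B) = 82 (o(B) = 2 - (-1)*80 = 2 - 1*(-80) = 2 + 80 = 82)
o(7) + h(-56) = 82 + 7*(-56)² = 82 + 7*3136 = 82 + 21952 = 22034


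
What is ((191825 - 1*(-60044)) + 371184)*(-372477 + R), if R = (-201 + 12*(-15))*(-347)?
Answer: -149700944310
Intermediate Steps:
R = 132207 (R = (-201 - 180)*(-347) = -381*(-347) = 132207)
((191825 - 1*(-60044)) + 371184)*(-372477 + R) = ((191825 - 1*(-60044)) + 371184)*(-372477 + 132207) = ((191825 + 60044) + 371184)*(-240270) = (251869 + 371184)*(-240270) = 623053*(-240270) = -149700944310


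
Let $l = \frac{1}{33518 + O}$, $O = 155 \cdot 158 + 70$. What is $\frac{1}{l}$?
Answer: $58078$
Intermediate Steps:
$O = 24560$ ($O = 24490 + 70 = 24560$)
$l = \frac{1}{58078}$ ($l = \frac{1}{33518 + 24560} = \frac{1}{58078} \approx 1.7218 \cdot 10^{-5}$)
$\frac{1}{l} = \frac{1}{\frac{1}{58078}} = 58078$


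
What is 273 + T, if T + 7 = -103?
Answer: 163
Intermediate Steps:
T = -110 (T = -7 - 103 = -110)
273 + T = 273 - 110 = 163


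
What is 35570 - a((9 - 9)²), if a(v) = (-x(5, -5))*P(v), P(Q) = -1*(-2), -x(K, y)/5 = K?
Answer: 35520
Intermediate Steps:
x(K, y) = -5*K
P(Q) = 2
a(v) = 50 (a(v) = -(-5)*5*2 = -1*(-25)*2 = 25*2 = 50)
35570 - a((9 - 9)²) = 35570 - 1*50 = 35570 - 50 = 35520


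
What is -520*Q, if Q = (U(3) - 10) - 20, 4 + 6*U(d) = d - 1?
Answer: 47320/3 ≈ 15773.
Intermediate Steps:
U(d) = -⅚ + d/6 (U(d) = -⅔ + (d - 1)/6 = -⅔ + (-1 + d)/6 = -⅔ + (-⅙ + d/6) = -⅚ + d/6)
Q = -91/3 (Q = ((-⅚ + (⅙)*3) - 10) - 20 = ((-⅚ + ½) - 10) - 20 = (-⅓ - 10) - 20 = -31/3 - 20 = -91/3 ≈ -30.333)
-520*Q = -520*(-91/3) = 47320/3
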